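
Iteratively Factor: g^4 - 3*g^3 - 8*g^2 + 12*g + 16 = (g - 2)*(g^3 - g^2 - 10*g - 8) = (g - 2)*(g + 1)*(g^2 - 2*g - 8) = (g - 2)*(g + 1)*(g + 2)*(g - 4)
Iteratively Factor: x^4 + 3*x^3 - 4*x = (x - 1)*(x^3 + 4*x^2 + 4*x) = (x - 1)*(x + 2)*(x^2 + 2*x) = (x - 1)*(x + 2)^2*(x)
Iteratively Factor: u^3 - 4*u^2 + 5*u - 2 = (u - 1)*(u^2 - 3*u + 2) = (u - 2)*(u - 1)*(u - 1)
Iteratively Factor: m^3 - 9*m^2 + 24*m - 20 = (m - 2)*(m^2 - 7*m + 10) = (m - 2)^2*(m - 5)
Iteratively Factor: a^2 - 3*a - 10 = (a + 2)*(a - 5)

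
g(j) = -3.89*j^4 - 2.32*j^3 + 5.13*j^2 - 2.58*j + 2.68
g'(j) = -15.56*j^3 - 6.96*j^2 + 10.26*j - 2.58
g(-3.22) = -276.56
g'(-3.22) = 411.71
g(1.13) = -3.37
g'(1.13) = -22.32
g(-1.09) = 9.10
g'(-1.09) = -1.88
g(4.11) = -1192.32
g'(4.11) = -1158.26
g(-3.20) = -268.41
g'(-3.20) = 403.19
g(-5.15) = -2267.48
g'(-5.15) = 1885.34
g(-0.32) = 4.07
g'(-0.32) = -6.07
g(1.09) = -2.53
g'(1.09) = -19.82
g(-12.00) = -75881.72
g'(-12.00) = 25759.74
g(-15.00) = -187905.62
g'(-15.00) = 50792.52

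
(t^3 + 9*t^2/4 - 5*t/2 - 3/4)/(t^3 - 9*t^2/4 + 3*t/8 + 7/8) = 2*(4*t^2 + 13*t + 3)/(8*t^2 - 10*t - 7)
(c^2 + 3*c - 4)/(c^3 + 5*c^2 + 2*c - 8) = 1/(c + 2)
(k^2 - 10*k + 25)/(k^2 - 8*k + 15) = (k - 5)/(k - 3)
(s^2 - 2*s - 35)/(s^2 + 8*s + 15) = (s - 7)/(s + 3)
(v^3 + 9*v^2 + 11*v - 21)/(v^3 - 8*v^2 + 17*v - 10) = (v^2 + 10*v + 21)/(v^2 - 7*v + 10)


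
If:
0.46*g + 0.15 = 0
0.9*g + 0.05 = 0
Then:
No Solution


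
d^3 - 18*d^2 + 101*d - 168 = (d - 8)*(d - 7)*(d - 3)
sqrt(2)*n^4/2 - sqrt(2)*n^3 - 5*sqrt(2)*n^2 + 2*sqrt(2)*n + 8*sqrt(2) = (n - 4)*(n - sqrt(2))*(n + sqrt(2))*(sqrt(2)*n/2 + sqrt(2))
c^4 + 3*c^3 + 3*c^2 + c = c*(c + 1)^3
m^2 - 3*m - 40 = (m - 8)*(m + 5)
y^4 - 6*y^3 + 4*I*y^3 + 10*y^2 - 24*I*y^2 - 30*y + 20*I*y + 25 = (y - 5)*(y + 5*I)*(-I*y + I)*(I*y + 1)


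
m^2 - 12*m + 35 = (m - 7)*(m - 5)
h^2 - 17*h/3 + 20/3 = (h - 4)*(h - 5/3)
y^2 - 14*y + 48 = (y - 8)*(y - 6)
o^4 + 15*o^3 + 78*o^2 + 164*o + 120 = (o + 2)^2*(o + 5)*(o + 6)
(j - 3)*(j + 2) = j^2 - j - 6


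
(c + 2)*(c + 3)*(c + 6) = c^3 + 11*c^2 + 36*c + 36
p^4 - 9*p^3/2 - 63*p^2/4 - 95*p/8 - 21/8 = (p - 7)*(p + 1/2)^2*(p + 3/2)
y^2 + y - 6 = (y - 2)*(y + 3)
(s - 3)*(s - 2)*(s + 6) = s^3 + s^2 - 24*s + 36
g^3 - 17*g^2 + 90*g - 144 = (g - 8)*(g - 6)*(g - 3)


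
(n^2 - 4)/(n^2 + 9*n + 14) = (n - 2)/(n + 7)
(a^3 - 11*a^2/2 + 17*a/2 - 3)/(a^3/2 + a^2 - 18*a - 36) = (2*a^3 - 11*a^2 + 17*a - 6)/(a^3 + 2*a^2 - 36*a - 72)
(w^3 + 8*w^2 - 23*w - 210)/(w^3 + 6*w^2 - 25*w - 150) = (w + 7)/(w + 5)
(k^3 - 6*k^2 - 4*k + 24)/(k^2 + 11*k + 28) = (k^3 - 6*k^2 - 4*k + 24)/(k^2 + 11*k + 28)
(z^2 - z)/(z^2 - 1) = z/(z + 1)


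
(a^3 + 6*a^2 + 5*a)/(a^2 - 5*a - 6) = a*(a + 5)/(a - 6)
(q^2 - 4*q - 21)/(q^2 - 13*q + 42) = (q + 3)/(q - 6)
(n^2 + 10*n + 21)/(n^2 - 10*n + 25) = (n^2 + 10*n + 21)/(n^2 - 10*n + 25)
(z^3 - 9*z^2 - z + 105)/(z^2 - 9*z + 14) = (z^2 - 2*z - 15)/(z - 2)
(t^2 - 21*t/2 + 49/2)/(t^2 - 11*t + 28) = (t - 7/2)/(t - 4)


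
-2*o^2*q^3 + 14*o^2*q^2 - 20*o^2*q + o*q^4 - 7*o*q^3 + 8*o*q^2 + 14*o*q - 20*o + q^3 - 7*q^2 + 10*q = (-2*o + q)*(q - 5)*(q - 2)*(o*q + 1)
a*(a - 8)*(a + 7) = a^3 - a^2 - 56*a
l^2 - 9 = (l - 3)*(l + 3)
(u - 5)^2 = u^2 - 10*u + 25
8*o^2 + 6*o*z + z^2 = (2*o + z)*(4*o + z)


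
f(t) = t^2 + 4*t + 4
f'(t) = 2*t + 4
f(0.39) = 5.71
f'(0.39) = 4.78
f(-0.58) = 2.02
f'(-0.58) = 2.84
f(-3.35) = 1.82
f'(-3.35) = -2.70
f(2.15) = 17.22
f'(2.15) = 8.30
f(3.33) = 28.41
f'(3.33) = 10.66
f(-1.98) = 0.00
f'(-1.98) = 0.04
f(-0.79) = 1.46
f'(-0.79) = 2.42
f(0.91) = 8.47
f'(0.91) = 5.82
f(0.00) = 4.00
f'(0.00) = 4.00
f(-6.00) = 16.00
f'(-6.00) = -8.00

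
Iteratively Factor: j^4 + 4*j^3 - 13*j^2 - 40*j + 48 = (j + 4)*(j^3 - 13*j + 12) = (j + 4)^2*(j^2 - 4*j + 3) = (j - 1)*(j + 4)^2*(j - 3)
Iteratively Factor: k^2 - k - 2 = (k - 2)*(k + 1)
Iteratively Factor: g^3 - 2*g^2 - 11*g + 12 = (g + 3)*(g^2 - 5*g + 4) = (g - 1)*(g + 3)*(g - 4)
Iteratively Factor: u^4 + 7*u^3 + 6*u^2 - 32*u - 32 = (u + 1)*(u^3 + 6*u^2 - 32) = (u + 1)*(u + 4)*(u^2 + 2*u - 8) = (u - 2)*(u + 1)*(u + 4)*(u + 4)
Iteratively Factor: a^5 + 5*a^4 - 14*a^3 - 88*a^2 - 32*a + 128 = (a + 4)*(a^4 + a^3 - 18*a^2 - 16*a + 32) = (a - 1)*(a + 4)*(a^3 + 2*a^2 - 16*a - 32) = (a - 1)*(a + 4)^2*(a^2 - 2*a - 8) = (a - 1)*(a + 2)*(a + 4)^2*(a - 4)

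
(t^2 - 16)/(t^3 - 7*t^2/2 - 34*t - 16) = 2*(t - 4)/(2*t^2 - 15*t - 8)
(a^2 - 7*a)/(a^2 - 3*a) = (a - 7)/(a - 3)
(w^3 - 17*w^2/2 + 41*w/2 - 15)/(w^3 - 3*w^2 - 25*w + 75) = (w^2 - 7*w/2 + 3)/(w^2 + 2*w - 15)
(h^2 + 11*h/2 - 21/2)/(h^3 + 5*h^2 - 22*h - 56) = (h - 3/2)/(h^2 - 2*h - 8)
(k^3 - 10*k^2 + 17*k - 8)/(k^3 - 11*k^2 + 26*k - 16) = (k - 1)/(k - 2)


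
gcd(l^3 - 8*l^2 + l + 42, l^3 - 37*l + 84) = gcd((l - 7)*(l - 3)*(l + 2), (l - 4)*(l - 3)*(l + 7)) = l - 3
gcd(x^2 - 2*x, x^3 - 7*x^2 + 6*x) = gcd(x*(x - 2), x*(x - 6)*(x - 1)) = x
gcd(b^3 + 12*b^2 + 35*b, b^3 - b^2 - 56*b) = b^2 + 7*b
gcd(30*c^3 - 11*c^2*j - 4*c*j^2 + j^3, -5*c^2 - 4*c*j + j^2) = 5*c - j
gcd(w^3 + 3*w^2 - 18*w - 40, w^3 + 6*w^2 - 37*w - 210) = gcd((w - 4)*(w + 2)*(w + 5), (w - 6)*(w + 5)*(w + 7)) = w + 5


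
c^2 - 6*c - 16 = (c - 8)*(c + 2)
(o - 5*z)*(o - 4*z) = o^2 - 9*o*z + 20*z^2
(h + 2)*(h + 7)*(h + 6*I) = h^3 + 9*h^2 + 6*I*h^2 + 14*h + 54*I*h + 84*I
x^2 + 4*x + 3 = (x + 1)*(x + 3)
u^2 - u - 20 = (u - 5)*(u + 4)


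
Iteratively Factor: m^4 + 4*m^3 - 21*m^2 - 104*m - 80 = (m + 4)*(m^3 - 21*m - 20) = (m - 5)*(m + 4)*(m^2 + 5*m + 4) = (m - 5)*(m + 1)*(m + 4)*(m + 4)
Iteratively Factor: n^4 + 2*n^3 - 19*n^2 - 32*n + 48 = (n - 1)*(n^3 + 3*n^2 - 16*n - 48) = (n - 1)*(n + 3)*(n^2 - 16) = (n - 1)*(n + 3)*(n + 4)*(n - 4)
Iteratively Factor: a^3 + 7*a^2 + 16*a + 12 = (a + 3)*(a^2 + 4*a + 4) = (a + 2)*(a + 3)*(a + 2)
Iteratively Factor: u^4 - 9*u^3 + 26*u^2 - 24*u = (u - 4)*(u^3 - 5*u^2 + 6*u) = (u - 4)*(u - 3)*(u^2 - 2*u) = (u - 4)*(u - 3)*(u - 2)*(u)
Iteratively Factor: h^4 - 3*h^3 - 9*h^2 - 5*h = (h)*(h^3 - 3*h^2 - 9*h - 5) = h*(h + 1)*(h^2 - 4*h - 5) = h*(h - 5)*(h + 1)*(h + 1)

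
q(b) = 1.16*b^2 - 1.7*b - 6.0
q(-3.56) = 14.75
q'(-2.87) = -8.36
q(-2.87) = 8.43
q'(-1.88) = -6.06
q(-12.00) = 181.44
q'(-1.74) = -5.74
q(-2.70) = 7.05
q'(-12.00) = -29.54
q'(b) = 2.32*b - 1.7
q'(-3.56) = -9.96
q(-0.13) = -5.76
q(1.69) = -5.56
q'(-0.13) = -2.00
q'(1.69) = 2.22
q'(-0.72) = -3.37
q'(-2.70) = -7.96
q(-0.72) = -4.17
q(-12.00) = 181.44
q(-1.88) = 1.30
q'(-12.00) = -29.54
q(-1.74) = 0.47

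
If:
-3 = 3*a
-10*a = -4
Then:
No Solution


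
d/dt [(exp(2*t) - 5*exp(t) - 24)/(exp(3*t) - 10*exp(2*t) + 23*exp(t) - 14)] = (-exp(4*t) + 10*exp(3*t) + 45*exp(2*t) - 508*exp(t) + 622)*exp(t)/(exp(6*t) - 20*exp(5*t) + 146*exp(4*t) - 488*exp(3*t) + 809*exp(2*t) - 644*exp(t) + 196)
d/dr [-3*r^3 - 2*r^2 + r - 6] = -9*r^2 - 4*r + 1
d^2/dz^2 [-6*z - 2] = 0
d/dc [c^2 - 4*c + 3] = 2*c - 4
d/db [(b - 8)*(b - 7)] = 2*b - 15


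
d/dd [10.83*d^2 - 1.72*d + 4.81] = 21.66*d - 1.72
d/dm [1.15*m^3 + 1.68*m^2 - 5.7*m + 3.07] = 3.45*m^2 + 3.36*m - 5.7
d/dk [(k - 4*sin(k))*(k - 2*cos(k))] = (k - 4*sin(k))*(2*sin(k) + 1) - (k - 2*cos(k))*(4*cos(k) - 1)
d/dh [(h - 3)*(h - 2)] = 2*h - 5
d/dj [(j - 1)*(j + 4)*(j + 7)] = 3*j^2 + 20*j + 17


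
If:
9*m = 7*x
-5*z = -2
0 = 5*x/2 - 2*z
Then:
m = 56/225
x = 8/25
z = 2/5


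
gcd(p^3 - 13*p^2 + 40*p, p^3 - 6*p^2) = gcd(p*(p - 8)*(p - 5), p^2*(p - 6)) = p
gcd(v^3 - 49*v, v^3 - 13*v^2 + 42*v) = v^2 - 7*v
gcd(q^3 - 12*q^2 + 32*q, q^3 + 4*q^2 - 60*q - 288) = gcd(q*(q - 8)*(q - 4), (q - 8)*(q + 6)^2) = q - 8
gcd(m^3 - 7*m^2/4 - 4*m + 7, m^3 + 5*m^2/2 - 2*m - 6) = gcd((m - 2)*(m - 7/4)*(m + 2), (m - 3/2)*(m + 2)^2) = m + 2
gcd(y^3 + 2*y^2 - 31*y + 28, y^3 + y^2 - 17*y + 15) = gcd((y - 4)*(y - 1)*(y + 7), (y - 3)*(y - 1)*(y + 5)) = y - 1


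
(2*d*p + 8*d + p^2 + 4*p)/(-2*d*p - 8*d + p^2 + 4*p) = (2*d + p)/(-2*d + p)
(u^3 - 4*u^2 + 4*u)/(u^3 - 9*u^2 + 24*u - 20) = u/(u - 5)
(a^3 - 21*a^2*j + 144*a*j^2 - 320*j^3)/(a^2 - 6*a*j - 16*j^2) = (a^2 - 13*a*j + 40*j^2)/(a + 2*j)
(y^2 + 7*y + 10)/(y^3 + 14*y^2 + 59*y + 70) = 1/(y + 7)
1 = 1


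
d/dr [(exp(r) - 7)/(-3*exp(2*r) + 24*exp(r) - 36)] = (2*(exp(r) - 7)*(exp(r) - 4) - exp(2*r) + 8*exp(r) - 12)*exp(r)/(3*(exp(2*r) - 8*exp(r) + 12)^2)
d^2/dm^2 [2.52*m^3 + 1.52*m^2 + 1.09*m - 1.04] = 15.12*m + 3.04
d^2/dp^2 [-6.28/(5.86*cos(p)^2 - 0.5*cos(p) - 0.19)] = (-862.610752*(1 - cos(p)^2)^2 + 55.2012*cos(p)^3 - 460.843984*cos(p)^2 - 109.8058*cos(p) + 879.735056)/(-5.86*cos(p)^2 + 0.5*cos(p) + 0.19)^3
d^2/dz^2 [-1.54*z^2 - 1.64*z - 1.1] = -3.08000000000000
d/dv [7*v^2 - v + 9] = 14*v - 1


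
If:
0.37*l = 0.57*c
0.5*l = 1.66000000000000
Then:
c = 2.16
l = 3.32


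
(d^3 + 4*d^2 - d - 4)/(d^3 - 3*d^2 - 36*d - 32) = (d - 1)/(d - 8)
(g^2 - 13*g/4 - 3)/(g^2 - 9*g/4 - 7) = (4*g + 3)/(4*g + 7)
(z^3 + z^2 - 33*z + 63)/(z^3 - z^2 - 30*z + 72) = (z^2 + 4*z - 21)/(z^2 + 2*z - 24)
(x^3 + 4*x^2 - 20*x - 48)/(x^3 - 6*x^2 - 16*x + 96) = (x^2 + 8*x + 12)/(x^2 - 2*x - 24)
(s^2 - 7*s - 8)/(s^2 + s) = (s - 8)/s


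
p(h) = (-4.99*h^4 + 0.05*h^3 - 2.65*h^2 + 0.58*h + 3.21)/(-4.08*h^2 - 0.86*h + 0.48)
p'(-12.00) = -29.62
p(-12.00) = 180.23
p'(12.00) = 29.09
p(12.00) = 173.69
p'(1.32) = 3.68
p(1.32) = 2.02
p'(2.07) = 5.01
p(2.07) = 5.22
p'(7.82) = 18.87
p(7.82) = 73.48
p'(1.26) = 3.63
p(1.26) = 1.80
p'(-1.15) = -4.08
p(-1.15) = 2.49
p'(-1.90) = -5.04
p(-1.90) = 5.77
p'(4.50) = 10.77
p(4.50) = 24.29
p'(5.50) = 13.20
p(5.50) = 36.28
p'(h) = (8.16*h + 0.86)*(-4.99*h^4 + 0.05*h^3 - 2.65*h^2 + 0.58*h + 3.21)/(-4.08*h^2 - 0.86*h + 0.48)^2 + (-19.96*h^3 + 0.15*h^2 - 5.3*h + 0.58)/(-4.08*h^2 - 0.86*h + 0.48)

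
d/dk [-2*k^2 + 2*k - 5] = 2 - 4*k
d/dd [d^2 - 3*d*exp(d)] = -3*d*exp(d) + 2*d - 3*exp(d)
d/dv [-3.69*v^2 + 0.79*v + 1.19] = 0.79 - 7.38*v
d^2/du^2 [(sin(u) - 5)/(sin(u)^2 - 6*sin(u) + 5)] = -(sin(u) + 2)/(sin(u) - 1)^2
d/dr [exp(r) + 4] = exp(r)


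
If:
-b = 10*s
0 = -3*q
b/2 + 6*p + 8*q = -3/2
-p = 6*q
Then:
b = -3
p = 0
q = 0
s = 3/10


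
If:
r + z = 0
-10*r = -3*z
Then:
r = 0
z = 0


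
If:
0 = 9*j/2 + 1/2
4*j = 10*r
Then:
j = -1/9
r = -2/45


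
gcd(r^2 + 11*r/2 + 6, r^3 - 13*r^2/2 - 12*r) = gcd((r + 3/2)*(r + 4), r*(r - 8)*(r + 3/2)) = r + 3/2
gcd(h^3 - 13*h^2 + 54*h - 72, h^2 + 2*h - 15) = h - 3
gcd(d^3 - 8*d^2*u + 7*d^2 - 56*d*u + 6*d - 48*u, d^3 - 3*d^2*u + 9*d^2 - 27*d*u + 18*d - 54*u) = d + 6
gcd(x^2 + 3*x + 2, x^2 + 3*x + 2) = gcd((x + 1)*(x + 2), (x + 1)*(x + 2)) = x^2 + 3*x + 2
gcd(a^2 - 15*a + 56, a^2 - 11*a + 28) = a - 7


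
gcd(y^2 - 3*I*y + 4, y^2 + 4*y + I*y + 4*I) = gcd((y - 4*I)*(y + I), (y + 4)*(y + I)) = y + I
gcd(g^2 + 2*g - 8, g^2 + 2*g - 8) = g^2 + 2*g - 8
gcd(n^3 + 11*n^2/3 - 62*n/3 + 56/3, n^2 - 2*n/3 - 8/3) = n - 2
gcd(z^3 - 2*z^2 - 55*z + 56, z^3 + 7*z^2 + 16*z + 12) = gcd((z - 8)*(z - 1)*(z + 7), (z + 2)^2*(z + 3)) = 1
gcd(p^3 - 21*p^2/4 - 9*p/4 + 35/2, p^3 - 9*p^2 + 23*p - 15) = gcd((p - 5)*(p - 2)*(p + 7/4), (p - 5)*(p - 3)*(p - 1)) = p - 5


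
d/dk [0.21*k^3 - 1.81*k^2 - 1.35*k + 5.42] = 0.63*k^2 - 3.62*k - 1.35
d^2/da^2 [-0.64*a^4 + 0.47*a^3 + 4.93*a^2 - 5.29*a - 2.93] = -7.68*a^2 + 2.82*a + 9.86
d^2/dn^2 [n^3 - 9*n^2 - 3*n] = 6*n - 18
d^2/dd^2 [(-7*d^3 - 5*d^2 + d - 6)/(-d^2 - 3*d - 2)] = 2*(33*d^3 + 114*d^2 + 144*d + 68)/(d^6 + 9*d^5 + 33*d^4 + 63*d^3 + 66*d^2 + 36*d + 8)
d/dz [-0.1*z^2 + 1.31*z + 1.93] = 1.31 - 0.2*z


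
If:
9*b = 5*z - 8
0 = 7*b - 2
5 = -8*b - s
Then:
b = 2/7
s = -51/7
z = 74/35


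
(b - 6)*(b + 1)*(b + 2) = b^3 - 3*b^2 - 16*b - 12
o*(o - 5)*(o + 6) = o^3 + o^2 - 30*o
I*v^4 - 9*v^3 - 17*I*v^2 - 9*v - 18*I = (v + I)*(v + 3*I)*(v + 6*I)*(I*v + 1)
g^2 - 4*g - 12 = (g - 6)*(g + 2)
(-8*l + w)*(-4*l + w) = 32*l^2 - 12*l*w + w^2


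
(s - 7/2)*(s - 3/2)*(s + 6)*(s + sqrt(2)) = s^4 + s^3 + sqrt(2)*s^3 - 99*s^2/4 + sqrt(2)*s^2 - 99*sqrt(2)*s/4 + 63*s/2 + 63*sqrt(2)/2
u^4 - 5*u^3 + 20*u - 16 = (u - 4)*(u - 2)*(u - 1)*(u + 2)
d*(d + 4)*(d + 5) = d^3 + 9*d^2 + 20*d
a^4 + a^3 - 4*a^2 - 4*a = a*(a - 2)*(a + 1)*(a + 2)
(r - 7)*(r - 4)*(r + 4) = r^3 - 7*r^2 - 16*r + 112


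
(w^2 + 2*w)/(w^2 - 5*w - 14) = w/(w - 7)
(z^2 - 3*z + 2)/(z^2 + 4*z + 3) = (z^2 - 3*z + 2)/(z^2 + 4*z + 3)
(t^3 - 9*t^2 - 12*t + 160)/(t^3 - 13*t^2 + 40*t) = (t + 4)/t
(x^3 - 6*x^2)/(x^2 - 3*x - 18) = x^2/(x + 3)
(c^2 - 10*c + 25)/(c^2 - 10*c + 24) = (c^2 - 10*c + 25)/(c^2 - 10*c + 24)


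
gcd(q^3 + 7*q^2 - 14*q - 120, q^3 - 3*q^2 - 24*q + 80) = q^2 + q - 20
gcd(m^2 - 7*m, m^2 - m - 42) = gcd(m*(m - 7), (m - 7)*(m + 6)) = m - 7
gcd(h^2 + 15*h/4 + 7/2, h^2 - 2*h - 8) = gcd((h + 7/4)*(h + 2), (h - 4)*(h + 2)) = h + 2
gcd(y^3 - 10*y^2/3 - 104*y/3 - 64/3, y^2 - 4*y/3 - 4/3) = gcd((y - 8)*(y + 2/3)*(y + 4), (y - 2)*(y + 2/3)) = y + 2/3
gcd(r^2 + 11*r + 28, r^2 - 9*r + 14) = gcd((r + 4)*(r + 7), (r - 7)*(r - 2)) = 1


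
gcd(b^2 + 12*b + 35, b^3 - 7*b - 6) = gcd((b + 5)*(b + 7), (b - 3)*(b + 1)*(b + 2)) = 1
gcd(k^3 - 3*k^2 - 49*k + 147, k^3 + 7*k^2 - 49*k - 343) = k^2 - 49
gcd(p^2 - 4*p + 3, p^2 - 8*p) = 1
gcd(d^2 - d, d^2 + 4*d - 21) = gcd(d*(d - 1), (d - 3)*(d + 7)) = 1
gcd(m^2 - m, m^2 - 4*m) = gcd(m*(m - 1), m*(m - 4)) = m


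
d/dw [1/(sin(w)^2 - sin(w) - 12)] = (1 - 2*sin(w))*cos(w)/(sin(w) + cos(w)^2 + 11)^2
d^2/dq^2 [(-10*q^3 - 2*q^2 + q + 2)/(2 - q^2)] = 2*(19*q^3 + 6*q^2 + 114*q + 4)/(q^6 - 6*q^4 + 12*q^2 - 8)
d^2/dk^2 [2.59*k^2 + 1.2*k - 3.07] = 5.18000000000000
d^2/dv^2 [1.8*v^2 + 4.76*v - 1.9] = 3.60000000000000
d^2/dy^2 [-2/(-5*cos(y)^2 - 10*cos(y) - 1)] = 5*(-40*sin(y)^4 + 52*sin(y)^2 + 79*cos(y) - 15*cos(3*y) + 64)/(-5*sin(y)^2 + 10*cos(y) + 6)^3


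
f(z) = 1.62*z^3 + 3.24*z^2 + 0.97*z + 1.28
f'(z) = 4.86*z^2 + 6.48*z + 0.97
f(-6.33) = -285.93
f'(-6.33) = 154.69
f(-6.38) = -293.73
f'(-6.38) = 157.45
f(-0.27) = 1.22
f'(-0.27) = -0.43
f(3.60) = 122.35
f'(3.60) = 87.28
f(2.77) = 63.26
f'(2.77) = 56.21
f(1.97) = 28.15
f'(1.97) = 32.60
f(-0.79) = 1.74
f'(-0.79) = -1.12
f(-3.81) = -44.98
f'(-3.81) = 46.83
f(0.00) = 1.28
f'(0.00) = 0.97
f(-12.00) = -2343.16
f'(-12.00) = 623.05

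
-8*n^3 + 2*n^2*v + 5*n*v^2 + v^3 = (-n + v)*(2*n + v)*(4*n + v)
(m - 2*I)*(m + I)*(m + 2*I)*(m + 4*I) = m^4 + 5*I*m^3 + 20*I*m - 16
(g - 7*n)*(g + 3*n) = g^2 - 4*g*n - 21*n^2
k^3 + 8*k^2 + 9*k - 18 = (k - 1)*(k + 3)*(k + 6)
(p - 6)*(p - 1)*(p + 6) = p^3 - p^2 - 36*p + 36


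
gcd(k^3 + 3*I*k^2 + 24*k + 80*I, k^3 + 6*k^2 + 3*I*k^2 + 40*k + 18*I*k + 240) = k - 5*I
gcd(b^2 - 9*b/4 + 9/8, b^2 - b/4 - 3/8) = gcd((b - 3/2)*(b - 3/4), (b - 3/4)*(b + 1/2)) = b - 3/4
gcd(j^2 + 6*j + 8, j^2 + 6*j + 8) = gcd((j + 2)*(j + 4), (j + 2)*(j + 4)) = j^2 + 6*j + 8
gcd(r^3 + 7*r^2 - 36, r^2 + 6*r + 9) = r + 3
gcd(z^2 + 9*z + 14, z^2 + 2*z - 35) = z + 7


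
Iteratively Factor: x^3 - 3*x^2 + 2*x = (x - 1)*(x^2 - 2*x) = (x - 2)*(x - 1)*(x)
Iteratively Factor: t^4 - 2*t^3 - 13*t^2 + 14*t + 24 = (t - 2)*(t^3 - 13*t - 12) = (t - 2)*(t + 3)*(t^2 - 3*t - 4) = (t - 4)*(t - 2)*(t + 3)*(t + 1)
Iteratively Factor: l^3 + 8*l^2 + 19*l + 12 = (l + 1)*(l^2 + 7*l + 12) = (l + 1)*(l + 4)*(l + 3)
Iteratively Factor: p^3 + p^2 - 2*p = (p)*(p^2 + p - 2) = p*(p + 2)*(p - 1)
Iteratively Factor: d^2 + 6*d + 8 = (d + 4)*(d + 2)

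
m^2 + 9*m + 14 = (m + 2)*(m + 7)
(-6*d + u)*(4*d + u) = -24*d^2 - 2*d*u + u^2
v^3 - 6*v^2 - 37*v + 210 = (v - 7)*(v - 5)*(v + 6)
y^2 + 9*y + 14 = (y + 2)*(y + 7)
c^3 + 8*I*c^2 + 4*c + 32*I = (c - 2*I)*(c + 2*I)*(c + 8*I)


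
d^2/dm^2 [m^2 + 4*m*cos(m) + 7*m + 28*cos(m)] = -4*m*cos(m) - 8*sin(m) - 28*cos(m) + 2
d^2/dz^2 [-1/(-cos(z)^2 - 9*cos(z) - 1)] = (-4*sin(z)^4 + 79*sin(z)^2 + 171*cos(z)/4 - 27*cos(3*z)/4 + 85)/(-sin(z)^2 + 9*cos(z) + 2)^3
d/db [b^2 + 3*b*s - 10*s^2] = 2*b + 3*s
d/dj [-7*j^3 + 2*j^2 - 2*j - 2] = -21*j^2 + 4*j - 2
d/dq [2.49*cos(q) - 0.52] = -2.49*sin(q)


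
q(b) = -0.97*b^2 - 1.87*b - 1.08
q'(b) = -1.94*b - 1.87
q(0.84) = -3.34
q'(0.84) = -3.50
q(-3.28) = -5.38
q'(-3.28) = 4.49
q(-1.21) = -0.24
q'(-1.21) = 0.48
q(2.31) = -10.58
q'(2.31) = -6.35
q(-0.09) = -0.92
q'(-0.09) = -1.70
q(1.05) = -4.11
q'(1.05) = -3.91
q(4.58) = -29.99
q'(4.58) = -10.76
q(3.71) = -21.37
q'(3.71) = -9.07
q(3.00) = -15.42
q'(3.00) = -7.69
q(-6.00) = -24.78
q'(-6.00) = 9.77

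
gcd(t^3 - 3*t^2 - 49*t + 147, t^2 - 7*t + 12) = t - 3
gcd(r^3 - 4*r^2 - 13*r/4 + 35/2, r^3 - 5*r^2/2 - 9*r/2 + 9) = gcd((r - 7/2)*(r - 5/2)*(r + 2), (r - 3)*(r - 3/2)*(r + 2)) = r + 2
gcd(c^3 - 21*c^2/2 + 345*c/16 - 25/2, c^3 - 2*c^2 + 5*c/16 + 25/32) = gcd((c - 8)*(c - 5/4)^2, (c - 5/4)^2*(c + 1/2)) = c^2 - 5*c/2 + 25/16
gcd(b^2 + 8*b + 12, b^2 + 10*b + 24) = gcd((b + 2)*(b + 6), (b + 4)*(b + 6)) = b + 6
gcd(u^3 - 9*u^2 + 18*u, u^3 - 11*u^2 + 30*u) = u^2 - 6*u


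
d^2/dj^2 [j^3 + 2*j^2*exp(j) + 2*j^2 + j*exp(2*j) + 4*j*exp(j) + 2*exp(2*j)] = 2*j^2*exp(j) + 4*j*exp(2*j) + 12*j*exp(j) + 6*j + 12*exp(2*j) + 12*exp(j) + 4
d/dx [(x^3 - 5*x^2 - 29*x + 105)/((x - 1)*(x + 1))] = (x^4 + 26*x^2 - 200*x + 29)/(x^4 - 2*x^2 + 1)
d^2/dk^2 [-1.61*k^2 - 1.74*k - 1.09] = -3.22000000000000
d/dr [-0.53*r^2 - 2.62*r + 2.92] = -1.06*r - 2.62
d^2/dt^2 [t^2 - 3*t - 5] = 2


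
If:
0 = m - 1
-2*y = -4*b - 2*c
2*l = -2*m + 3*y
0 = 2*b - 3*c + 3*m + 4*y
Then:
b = -y/8 - 3/8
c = 5*y/4 + 3/4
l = 3*y/2 - 1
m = 1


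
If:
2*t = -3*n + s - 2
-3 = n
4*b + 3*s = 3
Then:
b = 6 - 3*t/2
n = -3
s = 2*t - 7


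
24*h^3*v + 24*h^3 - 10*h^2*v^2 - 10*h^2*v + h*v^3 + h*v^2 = (-6*h + v)*(-4*h + v)*(h*v + h)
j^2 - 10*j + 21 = (j - 7)*(j - 3)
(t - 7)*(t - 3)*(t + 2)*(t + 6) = t^4 - 2*t^3 - 47*t^2 + 48*t + 252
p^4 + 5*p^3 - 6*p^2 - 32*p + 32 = (p - 2)*(p - 1)*(p + 4)^2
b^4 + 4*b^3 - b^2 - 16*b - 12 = (b - 2)*(b + 1)*(b + 2)*(b + 3)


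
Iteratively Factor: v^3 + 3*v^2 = (v)*(v^2 + 3*v) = v*(v + 3)*(v)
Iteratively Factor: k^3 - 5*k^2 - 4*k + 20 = (k + 2)*(k^2 - 7*k + 10) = (k - 5)*(k + 2)*(k - 2)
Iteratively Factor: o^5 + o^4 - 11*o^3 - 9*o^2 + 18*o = (o - 3)*(o^4 + 4*o^3 + o^2 - 6*o) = (o - 3)*(o - 1)*(o^3 + 5*o^2 + 6*o) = o*(o - 3)*(o - 1)*(o^2 + 5*o + 6) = o*(o - 3)*(o - 1)*(o + 3)*(o + 2)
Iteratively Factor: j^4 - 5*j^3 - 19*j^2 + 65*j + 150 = (j + 2)*(j^3 - 7*j^2 - 5*j + 75) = (j + 2)*(j + 3)*(j^2 - 10*j + 25) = (j - 5)*(j + 2)*(j + 3)*(j - 5)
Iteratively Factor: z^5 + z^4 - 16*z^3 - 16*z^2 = (z - 4)*(z^4 + 5*z^3 + 4*z^2) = z*(z - 4)*(z^3 + 5*z^2 + 4*z) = z^2*(z - 4)*(z^2 + 5*z + 4) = z^2*(z - 4)*(z + 4)*(z + 1)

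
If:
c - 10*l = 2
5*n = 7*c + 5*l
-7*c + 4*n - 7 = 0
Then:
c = -39/5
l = -49/50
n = -119/10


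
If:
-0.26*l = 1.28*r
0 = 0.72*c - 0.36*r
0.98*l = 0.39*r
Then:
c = 0.00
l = 0.00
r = 0.00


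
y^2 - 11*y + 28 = (y - 7)*(y - 4)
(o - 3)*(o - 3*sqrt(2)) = o^2 - 3*sqrt(2)*o - 3*o + 9*sqrt(2)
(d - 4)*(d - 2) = d^2 - 6*d + 8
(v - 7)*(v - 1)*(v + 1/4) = v^3 - 31*v^2/4 + 5*v + 7/4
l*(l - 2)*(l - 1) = l^3 - 3*l^2 + 2*l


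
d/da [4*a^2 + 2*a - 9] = 8*a + 2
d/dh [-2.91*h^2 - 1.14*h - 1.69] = -5.82*h - 1.14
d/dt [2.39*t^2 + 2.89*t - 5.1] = 4.78*t + 2.89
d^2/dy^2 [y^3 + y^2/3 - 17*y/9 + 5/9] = 6*y + 2/3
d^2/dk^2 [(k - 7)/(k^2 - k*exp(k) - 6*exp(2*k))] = (-2*(k - 7)*(k*exp(k) - 2*k + 12*exp(2*k) + exp(k))^2 + (-k^2 + k*exp(k) + 6*exp(2*k))*(2*k*exp(k) - 4*k + (k - 7)*(k*exp(k) + 24*exp(2*k) + 2*exp(k) - 2) + 24*exp(2*k) + 2*exp(k)))/(-k^2 + k*exp(k) + 6*exp(2*k))^3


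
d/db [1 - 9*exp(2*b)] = -18*exp(2*b)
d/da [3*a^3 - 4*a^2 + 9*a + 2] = 9*a^2 - 8*a + 9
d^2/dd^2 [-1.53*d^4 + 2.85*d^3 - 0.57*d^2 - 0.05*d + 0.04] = -18.36*d^2 + 17.1*d - 1.14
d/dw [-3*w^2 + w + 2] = 1 - 6*w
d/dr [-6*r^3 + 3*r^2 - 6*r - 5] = -18*r^2 + 6*r - 6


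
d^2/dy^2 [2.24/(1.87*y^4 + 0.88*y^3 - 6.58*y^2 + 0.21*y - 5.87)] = ((-50.2656*y^2 - 11.8272*y + 29.4784)*(1.87*y^4 + 0.88*y^3 - 6.58*y^2 + 0.21*y - 5.87) + 2.24*(7.48*y^3 + 2.64*y^2 - 13.16*y + 0.21)*(14.96*y^3 + 5.28*y^2 - 26.32*y + 0.42))/(1.87*y^4 + 0.88*y^3 - 6.58*y^2 + 0.21*y - 5.87)^3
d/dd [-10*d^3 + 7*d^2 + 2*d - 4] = -30*d^2 + 14*d + 2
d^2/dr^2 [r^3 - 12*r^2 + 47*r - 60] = 6*r - 24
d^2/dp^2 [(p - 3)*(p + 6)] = 2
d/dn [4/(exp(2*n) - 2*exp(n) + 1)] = 8*(1 - exp(n))*exp(n)/(exp(2*n) - 2*exp(n) + 1)^2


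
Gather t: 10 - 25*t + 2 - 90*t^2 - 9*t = -90*t^2 - 34*t + 12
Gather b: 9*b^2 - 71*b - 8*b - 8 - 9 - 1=9*b^2 - 79*b - 18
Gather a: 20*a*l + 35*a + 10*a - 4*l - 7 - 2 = a*(20*l + 45) - 4*l - 9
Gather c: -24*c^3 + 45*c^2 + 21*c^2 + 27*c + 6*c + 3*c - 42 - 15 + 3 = -24*c^3 + 66*c^2 + 36*c - 54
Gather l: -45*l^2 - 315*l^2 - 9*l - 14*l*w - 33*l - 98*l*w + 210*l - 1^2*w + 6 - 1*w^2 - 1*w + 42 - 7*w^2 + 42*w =-360*l^2 + l*(168 - 112*w) - 8*w^2 + 40*w + 48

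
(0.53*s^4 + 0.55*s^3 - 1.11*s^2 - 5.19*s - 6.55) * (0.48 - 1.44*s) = -0.7632*s^5 - 0.5376*s^4 + 1.8624*s^3 + 6.9408*s^2 + 6.9408*s - 3.144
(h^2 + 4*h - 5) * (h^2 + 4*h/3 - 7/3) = h^4 + 16*h^3/3 - 2*h^2 - 16*h + 35/3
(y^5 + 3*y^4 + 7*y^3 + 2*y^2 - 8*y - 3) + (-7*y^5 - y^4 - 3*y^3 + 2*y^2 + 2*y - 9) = -6*y^5 + 2*y^4 + 4*y^3 + 4*y^2 - 6*y - 12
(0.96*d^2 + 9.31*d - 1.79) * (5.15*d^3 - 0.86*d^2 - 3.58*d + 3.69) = 4.944*d^5 + 47.1209*d^4 - 20.6619*d^3 - 28.248*d^2 + 40.7621*d - 6.6051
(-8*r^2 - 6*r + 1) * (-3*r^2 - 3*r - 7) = 24*r^4 + 42*r^3 + 71*r^2 + 39*r - 7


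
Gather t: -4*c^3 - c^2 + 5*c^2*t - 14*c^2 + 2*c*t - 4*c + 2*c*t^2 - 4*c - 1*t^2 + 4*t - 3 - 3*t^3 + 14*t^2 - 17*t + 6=-4*c^3 - 15*c^2 - 8*c - 3*t^3 + t^2*(2*c + 13) + t*(5*c^2 + 2*c - 13) + 3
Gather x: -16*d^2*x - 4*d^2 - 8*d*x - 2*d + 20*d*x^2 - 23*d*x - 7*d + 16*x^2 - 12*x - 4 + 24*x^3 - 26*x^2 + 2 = -4*d^2 - 9*d + 24*x^3 + x^2*(20*d - 10) + x*(-16*d^2 - 31*d - 12) - 2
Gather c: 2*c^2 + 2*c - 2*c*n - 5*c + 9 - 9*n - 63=2*c^2 + c*(-2*n - 3) - 9*n - 54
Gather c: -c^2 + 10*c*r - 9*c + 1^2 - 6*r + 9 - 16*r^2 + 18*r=-c^2 + c*(10*r - 9) - 16*r^2 + 12*r + 10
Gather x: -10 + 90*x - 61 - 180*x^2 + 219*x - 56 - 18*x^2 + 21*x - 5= -198*x^2 + 330*x - 132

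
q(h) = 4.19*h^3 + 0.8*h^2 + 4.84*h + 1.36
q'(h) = 12.57*h^2 + 1.6*h + 4.84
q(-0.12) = 0.78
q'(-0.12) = 4.83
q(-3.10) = -130.78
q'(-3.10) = 120.68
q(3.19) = 160.96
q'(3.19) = 137.86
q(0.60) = 5.46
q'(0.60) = 10.33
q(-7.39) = -1681.73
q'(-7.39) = 679.49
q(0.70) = 6.58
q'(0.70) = 12.12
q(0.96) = 10.45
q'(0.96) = 17.96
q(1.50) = 24.56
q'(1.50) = 35.52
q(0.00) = 1.36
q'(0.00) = 4.84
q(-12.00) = -7181.84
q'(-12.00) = 1795.72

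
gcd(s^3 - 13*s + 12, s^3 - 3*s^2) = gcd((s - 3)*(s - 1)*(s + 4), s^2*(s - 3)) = s - 3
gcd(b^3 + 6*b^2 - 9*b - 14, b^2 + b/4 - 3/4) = b + 1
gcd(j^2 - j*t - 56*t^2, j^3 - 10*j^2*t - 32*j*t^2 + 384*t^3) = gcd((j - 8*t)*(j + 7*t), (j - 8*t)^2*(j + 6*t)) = -j + 8*t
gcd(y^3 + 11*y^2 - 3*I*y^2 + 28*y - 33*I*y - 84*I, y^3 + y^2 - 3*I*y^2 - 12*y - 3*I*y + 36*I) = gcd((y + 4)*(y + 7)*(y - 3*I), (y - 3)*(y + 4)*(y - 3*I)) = y^2 + y*(4 - 3*I) - 12*I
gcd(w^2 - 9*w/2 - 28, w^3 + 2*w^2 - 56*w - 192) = w - 8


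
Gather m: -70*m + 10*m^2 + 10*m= 10*m^2 - 60*m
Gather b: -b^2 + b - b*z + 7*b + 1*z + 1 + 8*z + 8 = -b^2 + b*(8 - z) + 9*z + 9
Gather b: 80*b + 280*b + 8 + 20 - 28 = 360*b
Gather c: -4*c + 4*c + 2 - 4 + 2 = 0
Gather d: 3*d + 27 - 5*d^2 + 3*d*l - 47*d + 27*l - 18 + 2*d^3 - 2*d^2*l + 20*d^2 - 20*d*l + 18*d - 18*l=2*d^3 + d^2*(15 - 2*l) + d*(-17*l - 26) + 9*l + 9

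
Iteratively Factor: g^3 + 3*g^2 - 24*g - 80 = (g + 4)*(g^2 - g - 20) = (g + 4)^2*(g - 5)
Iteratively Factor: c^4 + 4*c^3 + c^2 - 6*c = (c + 2)*(c^3 + 2*c^2 - 3*c) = c*(c + 2)*(c^2 + 2*c - 3) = c*(c + 2)*(c + 3)*(c - 1)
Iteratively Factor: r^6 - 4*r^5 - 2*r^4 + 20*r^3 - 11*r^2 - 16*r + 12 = (r - 1)*(r^5 - 3*r^4 - 5*r^3 + 15*r^2 + 4*r - 12) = (r - 1)^2*(r^4 - 2*r^3 - 7*r^2 + 8*r + 12) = (r - 1)^2*(r + 2)*(r^3 - 4*r^2 + r + 6) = (r - 1)^2*(r + 1)*(r + 2)*(r^2 - 5*r + 6) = (r - 3)*(r - 1)^2*(r + 1)*(r + 2)*(r - 2)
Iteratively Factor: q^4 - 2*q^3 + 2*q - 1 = (q - 1)*(q^3 - q^2 - q + 1) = (q - 1)^2*(q^2 - 1) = (q - 1)^3*(q + 1)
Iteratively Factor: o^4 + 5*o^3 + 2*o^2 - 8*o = (o + 2)*(o^3 + 3*o^2 - 4*o) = o*(o + 2)*(o^2 + 3*o - 4) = o*(o - 1)*(o + 2)*(o + 4)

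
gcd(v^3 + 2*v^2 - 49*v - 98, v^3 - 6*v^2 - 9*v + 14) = v^2 - 5*v - 14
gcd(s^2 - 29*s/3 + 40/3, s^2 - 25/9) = s - 5/3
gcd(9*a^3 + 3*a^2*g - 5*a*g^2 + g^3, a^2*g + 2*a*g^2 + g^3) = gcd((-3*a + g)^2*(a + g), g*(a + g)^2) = a + g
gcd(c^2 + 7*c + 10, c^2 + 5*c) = c + 5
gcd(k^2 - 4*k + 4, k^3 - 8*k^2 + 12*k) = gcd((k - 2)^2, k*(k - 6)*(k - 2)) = k - 2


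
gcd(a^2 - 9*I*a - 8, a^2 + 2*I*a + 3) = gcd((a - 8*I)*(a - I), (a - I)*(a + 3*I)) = a - I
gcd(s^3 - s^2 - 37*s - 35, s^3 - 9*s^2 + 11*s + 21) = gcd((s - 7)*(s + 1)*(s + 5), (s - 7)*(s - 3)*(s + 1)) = s^2 - 6*s - 7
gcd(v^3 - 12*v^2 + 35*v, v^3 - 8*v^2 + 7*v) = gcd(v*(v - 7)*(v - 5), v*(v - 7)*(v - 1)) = v^2 - 7*v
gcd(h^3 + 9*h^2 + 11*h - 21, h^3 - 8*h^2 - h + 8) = h - 1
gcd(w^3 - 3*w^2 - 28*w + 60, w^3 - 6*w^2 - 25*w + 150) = w^2 - w - 30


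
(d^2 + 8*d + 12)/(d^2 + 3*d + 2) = (d + 6)/(d + 1)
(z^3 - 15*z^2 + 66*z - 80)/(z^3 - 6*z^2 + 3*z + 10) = (z - 8)/(z + 1)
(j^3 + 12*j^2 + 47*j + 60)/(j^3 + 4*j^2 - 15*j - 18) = (j^3 + 12*j^2 + 47*j + 60)/(j^3 + 4*j^2 - 15*j - 18)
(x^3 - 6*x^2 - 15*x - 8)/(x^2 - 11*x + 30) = (x^3 - 6*x^2 - 15*x - 8)/(x^2 - 11*x + 30)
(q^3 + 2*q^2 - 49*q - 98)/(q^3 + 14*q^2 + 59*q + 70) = (q - 7)/(q + 5)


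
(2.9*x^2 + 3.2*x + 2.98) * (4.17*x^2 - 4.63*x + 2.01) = 12.093*x^4 - 0.0829999999999984*x^3 + 3.4396*x^2 - 7.3654*x + 5.9898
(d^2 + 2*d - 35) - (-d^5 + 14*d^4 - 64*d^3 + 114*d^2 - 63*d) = d^5 - 14*d^4 + 64*d^3 - 113*d^2 + 65*d - 35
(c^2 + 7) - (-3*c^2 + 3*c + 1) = 4*c^2 - 3*c + 6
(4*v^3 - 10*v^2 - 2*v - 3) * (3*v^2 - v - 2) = 12*v^5 - 34*v^4 - 4*v^3 + 13*v^2 + 7*v + 6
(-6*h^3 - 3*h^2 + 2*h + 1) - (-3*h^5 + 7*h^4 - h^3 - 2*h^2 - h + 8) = 3*h^5 - 7*h^4 - 5*h^3 - h^2 + 3*h - 7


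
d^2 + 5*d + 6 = (d + 2)*(d + 3)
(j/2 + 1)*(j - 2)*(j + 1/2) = j^3/2 + j^2/4 - 2*j - 1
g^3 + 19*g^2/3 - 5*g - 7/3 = (g - 1)*(g + 1/3)*(g + 7)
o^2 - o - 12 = (o - 4)*(o + 3)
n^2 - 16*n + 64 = (n - 8)^2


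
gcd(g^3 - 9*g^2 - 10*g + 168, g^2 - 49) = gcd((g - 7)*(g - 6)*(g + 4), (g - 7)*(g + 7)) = g - 7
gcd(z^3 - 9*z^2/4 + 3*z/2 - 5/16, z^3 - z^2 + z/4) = z^2 - z + 1/4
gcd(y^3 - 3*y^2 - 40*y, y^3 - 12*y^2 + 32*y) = y^2 - 8*y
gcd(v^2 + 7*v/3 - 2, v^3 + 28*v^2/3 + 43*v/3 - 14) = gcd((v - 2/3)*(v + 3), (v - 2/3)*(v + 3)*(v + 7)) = v^2 + 7*v/3 - 2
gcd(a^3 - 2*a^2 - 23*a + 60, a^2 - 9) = a - 3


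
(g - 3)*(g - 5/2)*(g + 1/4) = g^3 - 21*g^2/4 + 49*g/8 + 15/8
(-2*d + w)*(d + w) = -2*d^2 - d*w + w^2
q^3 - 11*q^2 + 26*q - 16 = (q - 8)*(q - 2)*(q - 1)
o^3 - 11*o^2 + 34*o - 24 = (o - 6)*(o - 4)*(o - 1)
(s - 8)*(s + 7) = s^2 - s - 56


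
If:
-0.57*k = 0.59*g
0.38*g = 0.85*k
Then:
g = 0.00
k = 0.00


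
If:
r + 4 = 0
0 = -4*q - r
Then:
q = 1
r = -4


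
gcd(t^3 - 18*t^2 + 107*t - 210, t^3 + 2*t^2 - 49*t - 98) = t - 7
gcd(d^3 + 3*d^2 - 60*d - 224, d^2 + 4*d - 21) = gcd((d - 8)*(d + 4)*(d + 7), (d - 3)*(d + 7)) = d + 7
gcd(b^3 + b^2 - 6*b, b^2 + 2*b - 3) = b + 3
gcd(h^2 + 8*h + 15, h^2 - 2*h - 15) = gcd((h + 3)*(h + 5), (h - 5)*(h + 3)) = h + 3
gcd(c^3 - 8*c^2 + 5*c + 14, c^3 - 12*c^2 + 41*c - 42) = c^2 - 9*c + 14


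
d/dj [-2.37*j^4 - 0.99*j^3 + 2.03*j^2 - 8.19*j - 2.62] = -9.48*j^3 - 2.97*j^2 + 4.06*j - 8.19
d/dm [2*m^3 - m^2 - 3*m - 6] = 6*m^2 - 2*m - 3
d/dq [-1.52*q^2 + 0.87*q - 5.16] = 0.87 - 3.04*q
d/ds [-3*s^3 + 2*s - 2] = 2 - 9*s^2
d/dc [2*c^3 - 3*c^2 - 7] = 6*c*(c - 1)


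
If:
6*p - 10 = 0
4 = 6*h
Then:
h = 2/3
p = 5/3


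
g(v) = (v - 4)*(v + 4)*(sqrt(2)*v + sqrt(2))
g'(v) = sqrt(2)*(v - 4)*(v + 4) + (v - 4)*(sqrt(2)*v + sqrt(2)) + (v + 4)*(sqrt(2)*v + sqrt(2)) = sqrt(2)*(3*v^2 + 2*v - 16)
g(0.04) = -23.53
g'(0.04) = -22.51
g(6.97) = 367.23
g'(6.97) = 203.20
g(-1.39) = 7.76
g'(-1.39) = -18.36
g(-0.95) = -1.07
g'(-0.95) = -21.49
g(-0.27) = -16.44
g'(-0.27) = -23.08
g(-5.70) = -109.61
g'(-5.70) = 99.09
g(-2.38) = 20.17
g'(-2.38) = -5.33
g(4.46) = 30.05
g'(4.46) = 74.38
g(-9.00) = -735.39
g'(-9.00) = 295.57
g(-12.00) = -1991.21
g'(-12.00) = 554.37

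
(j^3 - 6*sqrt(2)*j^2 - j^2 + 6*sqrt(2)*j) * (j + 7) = j^4 - 6*sqrt(2)*j^3 + 6*j^3 - 36*sqrt(2)*j^2 - 7*j^2 + 42*sqrt(2)*j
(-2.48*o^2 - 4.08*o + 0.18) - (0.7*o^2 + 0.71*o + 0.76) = -3.18*o^2 - 4.79*o - 0.58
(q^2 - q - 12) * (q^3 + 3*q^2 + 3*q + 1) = q^5 + 2*q^4 - 12*q^3 - 38*q^2 - 37*q - 12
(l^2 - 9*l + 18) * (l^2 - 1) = l^4 - 9*l^3 + 17*l^2 + 9*l - 18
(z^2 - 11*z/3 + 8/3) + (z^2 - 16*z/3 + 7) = 2*z^2 - 9*z + 29/3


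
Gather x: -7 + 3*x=3*x - 7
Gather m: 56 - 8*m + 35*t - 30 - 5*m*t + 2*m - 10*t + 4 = m*(-5*t - 6) + 25*t + 30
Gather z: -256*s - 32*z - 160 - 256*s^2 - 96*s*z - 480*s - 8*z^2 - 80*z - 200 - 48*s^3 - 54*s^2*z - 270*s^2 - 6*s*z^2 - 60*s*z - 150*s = -48*s^3 - 526*s^2 - 886*s + z^2*(-6*s - 8) + z*(-54*s^2 - 156*s - 112) - 360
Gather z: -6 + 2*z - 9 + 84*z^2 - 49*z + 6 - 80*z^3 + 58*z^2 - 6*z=-80*z^3 + 142*z^2 - 53*z - 9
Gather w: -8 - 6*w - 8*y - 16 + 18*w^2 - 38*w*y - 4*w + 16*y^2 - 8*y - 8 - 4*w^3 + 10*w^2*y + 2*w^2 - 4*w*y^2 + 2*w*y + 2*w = -4*w^3 + w^2*(10*y + 20) + w*(-4*y^2 - 36*y - 8) + 16*y^2 - 16*y - 32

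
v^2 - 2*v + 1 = (v - 1)^2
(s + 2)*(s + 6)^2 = s^3 + 14*s^2 + 60*s + 72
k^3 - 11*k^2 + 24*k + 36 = (k - 6)^2*(k + 1)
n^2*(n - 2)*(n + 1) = n^4 - n^3 - 2*n^2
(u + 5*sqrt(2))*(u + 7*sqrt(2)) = u^2 + 12*sqrt(2)*u + 70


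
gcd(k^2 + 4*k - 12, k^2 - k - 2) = k - 2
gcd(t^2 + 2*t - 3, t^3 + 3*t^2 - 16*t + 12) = t - 1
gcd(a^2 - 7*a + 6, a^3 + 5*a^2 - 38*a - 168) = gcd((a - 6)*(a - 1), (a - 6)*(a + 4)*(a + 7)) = a - 6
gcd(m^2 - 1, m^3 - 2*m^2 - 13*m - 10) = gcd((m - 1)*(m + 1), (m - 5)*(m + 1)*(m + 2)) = m + 1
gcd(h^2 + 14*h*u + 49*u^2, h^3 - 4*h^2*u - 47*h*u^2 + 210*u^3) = h + 7*u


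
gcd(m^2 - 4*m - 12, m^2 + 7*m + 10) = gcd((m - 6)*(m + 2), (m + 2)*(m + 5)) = m + 2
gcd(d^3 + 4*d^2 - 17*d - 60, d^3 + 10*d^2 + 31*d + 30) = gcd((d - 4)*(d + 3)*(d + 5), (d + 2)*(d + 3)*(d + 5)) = d^2 + 8*d + 15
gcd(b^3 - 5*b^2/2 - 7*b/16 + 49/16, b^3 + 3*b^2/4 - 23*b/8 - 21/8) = b^2 - 3*b/4 - 7/4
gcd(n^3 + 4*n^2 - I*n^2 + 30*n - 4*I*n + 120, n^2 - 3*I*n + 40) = n + 5*I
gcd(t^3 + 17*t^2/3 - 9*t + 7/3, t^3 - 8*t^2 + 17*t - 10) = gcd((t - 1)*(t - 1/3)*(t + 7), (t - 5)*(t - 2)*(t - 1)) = t - 1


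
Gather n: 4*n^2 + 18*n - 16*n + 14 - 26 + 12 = 4*n^2 + 2*n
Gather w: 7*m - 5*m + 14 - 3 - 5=2*m + 6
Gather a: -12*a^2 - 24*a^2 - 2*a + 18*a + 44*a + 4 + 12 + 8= -36*a^2 + 60*a + 24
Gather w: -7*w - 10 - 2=-7*w - 12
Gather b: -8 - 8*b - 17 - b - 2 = -9*b - 27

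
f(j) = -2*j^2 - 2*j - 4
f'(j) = -4*j - 2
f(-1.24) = -4.60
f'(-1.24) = 2.96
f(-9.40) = -161.92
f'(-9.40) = 35.60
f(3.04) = -28.56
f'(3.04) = -14.16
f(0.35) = -4.94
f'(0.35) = -3.40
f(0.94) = -7.65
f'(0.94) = -5.76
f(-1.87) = -7.25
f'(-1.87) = 5.48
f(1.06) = -8.37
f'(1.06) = -6.24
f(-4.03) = -28.42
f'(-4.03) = 14.12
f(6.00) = -88.00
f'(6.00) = -26.00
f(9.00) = -184.00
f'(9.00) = -38.00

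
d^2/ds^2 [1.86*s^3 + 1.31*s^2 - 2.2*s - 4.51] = 11.16*s + 2.62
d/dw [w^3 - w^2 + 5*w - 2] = 3*w^2 - 2*w + 5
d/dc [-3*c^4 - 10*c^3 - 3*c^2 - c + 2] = -12*c^3 - 30*c^2 - 6*c - 1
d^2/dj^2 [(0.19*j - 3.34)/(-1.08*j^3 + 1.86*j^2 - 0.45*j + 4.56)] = (-1.329696*j^5 + 49.039344*j^4 - 108.48024*j^3 + 67.84128*j^2 + 91.588536*j - 56.084148)/(1.259712*j^9 - 6.508512*j^8 + 12.783744*j^7 - 27.814968*j^6 + 60.287328*j^5 - 61.754238*j^4 + 90.362709*j^3 - 118.798488*j^2 + 28.07136*j - 94.818816)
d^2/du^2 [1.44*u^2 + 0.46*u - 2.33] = 2.88000000000000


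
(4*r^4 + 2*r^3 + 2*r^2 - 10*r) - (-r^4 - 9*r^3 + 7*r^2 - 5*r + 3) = 5*r^4 + 11*r^3 - 5*r^2 - 5*r - 3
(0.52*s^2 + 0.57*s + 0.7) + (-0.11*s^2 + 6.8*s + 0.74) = 0.41*s^2 + 7.37*s + 1.44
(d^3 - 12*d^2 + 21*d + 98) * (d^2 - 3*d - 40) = d^5 - 15*d^4 + 17*d^3 + 515*d^2 - 1134*d - 3920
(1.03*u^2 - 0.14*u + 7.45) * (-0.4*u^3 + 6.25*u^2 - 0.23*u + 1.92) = -0.412*u^5 + 6.4935*u^4 - 4.0919*u^3 + 48.5723*u^2 - 1.9823*u + 14.304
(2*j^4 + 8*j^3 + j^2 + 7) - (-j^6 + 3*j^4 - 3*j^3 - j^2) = j^6 - j^4 + 11*j^3 + 2*j^2 + 7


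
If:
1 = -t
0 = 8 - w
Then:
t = -1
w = 8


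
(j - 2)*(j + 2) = j^2 - 4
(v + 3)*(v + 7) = v^2 + 10*v + 21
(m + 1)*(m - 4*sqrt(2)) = m^2 - 4*sqrt(2)*m + m - 4*sqrt(2)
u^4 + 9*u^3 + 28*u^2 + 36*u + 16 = (u + 1)*(u + 2)^2*(u + 4)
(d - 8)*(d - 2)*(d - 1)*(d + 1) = d^4 - 10*d^3 + 15*d^2 + 10*d - 16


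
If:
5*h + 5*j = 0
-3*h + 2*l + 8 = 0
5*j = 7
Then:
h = -7/5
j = 7/5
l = -61/10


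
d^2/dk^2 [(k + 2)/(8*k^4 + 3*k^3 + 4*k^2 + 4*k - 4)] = 2*(384*k^7 + 1472*k^6 + 843*k^5 + 624*k^4 + 644*k^3 + 624*k^2 + 216*k + 80)/(512*k^12 + 576*k^11 + 984*k^10 + 1371*k^9 + 300*k^8 + 444*k^7 - 140*k^6 - 720*k^5 + 96*k^4 - 176*k^3 + 192*k - 64)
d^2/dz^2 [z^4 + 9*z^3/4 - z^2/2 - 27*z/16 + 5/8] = 12*z^2 + 27*z/2 - 1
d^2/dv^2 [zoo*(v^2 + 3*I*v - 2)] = zoo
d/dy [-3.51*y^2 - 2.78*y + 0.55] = -7.02*y - 2.78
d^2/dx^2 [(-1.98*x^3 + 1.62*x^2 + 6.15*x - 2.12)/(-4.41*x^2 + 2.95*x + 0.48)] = (-5.6843418860808e-14*x^4 - 238.517982*x^3 + 243.626616*x^2 - 240.853608*x + 62.544136)/(85.766121*x^6 - 172.115685*x^5 + 87.128811*x^4 + 11.794985*x^3 - 9.483408*x^2 - 2.03904*x - 0.110592)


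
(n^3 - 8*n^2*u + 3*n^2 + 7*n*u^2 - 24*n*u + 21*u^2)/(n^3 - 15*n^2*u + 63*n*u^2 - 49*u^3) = (-n - 3)/(-n + 7*u)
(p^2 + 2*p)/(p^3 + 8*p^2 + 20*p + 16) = p/(p^2 + 6*p + 8)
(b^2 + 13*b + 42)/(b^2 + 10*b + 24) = (b + 7)/(b + 4)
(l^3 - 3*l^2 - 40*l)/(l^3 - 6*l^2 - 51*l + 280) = l*(l + 5)/(l^2 + 2*l - 35)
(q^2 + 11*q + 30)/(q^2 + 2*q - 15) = (q + 6)/(q - 3)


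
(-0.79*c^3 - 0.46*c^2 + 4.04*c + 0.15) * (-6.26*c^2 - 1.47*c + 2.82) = 4.9454*c^5 + 4.0409*c^4 - 26.842*c^3 - 8.175*c^2 + 11.1723*c + 0.423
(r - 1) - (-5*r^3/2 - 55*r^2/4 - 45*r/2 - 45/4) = 5*r^3/2 + 55*r^2/4 + 47*r/2 + 41/4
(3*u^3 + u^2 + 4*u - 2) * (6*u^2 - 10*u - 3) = 18*u^5 - 24*u^4 + 5*u^3 - 55*u^2 + 8*u + 6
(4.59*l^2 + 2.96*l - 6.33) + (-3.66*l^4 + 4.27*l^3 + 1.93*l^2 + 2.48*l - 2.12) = -3.66*l^4 + 4.27*l^3 + 6.52*l^2 + 5.44*l - 8.45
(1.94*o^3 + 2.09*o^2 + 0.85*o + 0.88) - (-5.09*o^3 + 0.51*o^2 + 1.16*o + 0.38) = 7.03*o^3 + 1.58*o^2 - 0.31*o + 0.5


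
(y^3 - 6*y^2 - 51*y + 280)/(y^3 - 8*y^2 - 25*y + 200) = (y + 7)/(y + 5)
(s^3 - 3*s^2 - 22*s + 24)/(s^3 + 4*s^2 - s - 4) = (s - 6)/(s + 1)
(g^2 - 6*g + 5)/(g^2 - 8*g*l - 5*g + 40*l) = (g - 1)/(g - 8*l)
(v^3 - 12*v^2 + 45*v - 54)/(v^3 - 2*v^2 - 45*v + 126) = (v - 3)/(v + 7)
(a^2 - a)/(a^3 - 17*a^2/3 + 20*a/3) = 3*(a - 1)/(3*a^2 - 17*a + 20)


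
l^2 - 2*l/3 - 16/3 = (l - 8/3)*(l + 2)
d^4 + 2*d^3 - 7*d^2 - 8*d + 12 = (d - 2)*(d - 1)*(d + 2)*(d + 3)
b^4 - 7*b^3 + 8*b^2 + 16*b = b*(b - 4)^2*(b + 1)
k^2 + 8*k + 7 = (k + 1)*(k + 7)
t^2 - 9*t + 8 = (t - 8)*(t - 1)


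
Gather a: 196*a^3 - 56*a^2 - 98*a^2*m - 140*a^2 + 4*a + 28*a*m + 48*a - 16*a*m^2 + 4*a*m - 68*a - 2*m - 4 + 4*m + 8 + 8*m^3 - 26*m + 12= 196*a^3 + a^2*(-98*m - 196) + a*(-16*m^2 + 32*m - 16) + 8*m^3 - 24*m + 16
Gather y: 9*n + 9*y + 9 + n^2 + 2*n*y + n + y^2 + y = n^2 + 10*n + y^2 + y*(2*n + 10) + 9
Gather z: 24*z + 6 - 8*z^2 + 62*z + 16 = -8*z^2 + 86*z + 22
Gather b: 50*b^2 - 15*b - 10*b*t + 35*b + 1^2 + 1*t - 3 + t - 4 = 50*b^2 + b*(20 - 10*t) + 2*t - 6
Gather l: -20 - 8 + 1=-27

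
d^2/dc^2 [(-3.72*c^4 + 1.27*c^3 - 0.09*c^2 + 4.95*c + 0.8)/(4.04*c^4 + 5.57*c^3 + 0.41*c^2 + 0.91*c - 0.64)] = (208.877696*c^9 + 28.1571840000003*c^8 + 1108.844256*c^7 + 1811.005864*c^6 + 1466.963988*c^5 + 319.18134*c^4 + 281.464128*c^3 + 238.843392*c^2 + 29.816352*c + 7.436832)/(65.939264*c^12 + 272.733936*c^11 + 396.097356*c^10 + 272.723549*c^9 + 131.725815*c^8 + 10.14012*c^7 - 43.353889*c^6 - 8.59032*c^5 - 13.803645*c^4 + 6.165283*c^3 - 1.086144*c^2 + 1.118208*c - 0.262144)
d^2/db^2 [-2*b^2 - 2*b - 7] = -4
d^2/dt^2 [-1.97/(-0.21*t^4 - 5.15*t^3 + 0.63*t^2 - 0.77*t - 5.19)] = ((-4.9644*t^2 - 60.873*t + 2.4822)*(0.21*t^4 + 5.15*t^3 - 0.63*t^2 + 0.77*t + 5.19) + 1.97*(0.84*t^3 + 15.45*t^2 - 1.26*t + 0.77)*(1.68*t^3 + 30.9*t^2 - 2.52*t + 1.54))/(0.21*t^4 + 5.15*t^3 - 0.63*t^2 + 0.77*t + 5.19)^3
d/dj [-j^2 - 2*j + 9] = -2*j - 2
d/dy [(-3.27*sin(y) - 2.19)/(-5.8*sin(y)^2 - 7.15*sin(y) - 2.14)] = (-25.404*sin(y) + 9.483*cos(2*y) - 18.1437)*cos(y)/(5.8*sin(y)^2 + 7.15*sin(y) + 2.14)^2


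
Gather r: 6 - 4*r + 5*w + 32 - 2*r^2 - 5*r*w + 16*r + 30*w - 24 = -2*r^2 + r*(12 - 5*w) + 35*w + 14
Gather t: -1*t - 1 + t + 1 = 0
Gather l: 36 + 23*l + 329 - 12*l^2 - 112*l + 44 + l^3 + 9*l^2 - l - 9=l^3 - 3*l^2 - 90*l + 400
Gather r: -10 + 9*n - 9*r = 9*n - 9*r - 10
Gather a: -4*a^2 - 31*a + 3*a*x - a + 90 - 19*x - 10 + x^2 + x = -4*a^2 + a*(3*x - 32) + x^2 - 18*x + 80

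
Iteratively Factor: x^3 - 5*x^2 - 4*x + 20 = (x + 2)*(x^2 - 7*x + 10) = (x - 5)*(x + 2)*(x - 2)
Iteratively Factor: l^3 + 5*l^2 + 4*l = (l + 4)*(l^2 + l) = l*(l + 4)*(l + 1)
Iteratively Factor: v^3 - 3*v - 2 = (v + 1)*(v^2 - v - 2) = (v + 1)^2*(v - 2)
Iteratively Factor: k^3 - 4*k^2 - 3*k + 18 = (k - 3)*(k^2 - k - 6) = (k - 3)*(k + 2)*(k - 3)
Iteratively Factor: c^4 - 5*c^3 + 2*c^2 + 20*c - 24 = (c - 2)*(c^3 - 3*c^2 - 4*c + 12) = (c - 2)^2*(c^2 - c - 6) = (c - 3)*(c - 2)^2*(c + 2)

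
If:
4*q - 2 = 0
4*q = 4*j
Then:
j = 1/2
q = 1/2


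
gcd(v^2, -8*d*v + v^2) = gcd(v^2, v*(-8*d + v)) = v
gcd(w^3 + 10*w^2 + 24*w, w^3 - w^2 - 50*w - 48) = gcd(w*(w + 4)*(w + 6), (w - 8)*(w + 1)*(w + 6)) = w + 6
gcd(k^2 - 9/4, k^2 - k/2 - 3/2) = k - 3/2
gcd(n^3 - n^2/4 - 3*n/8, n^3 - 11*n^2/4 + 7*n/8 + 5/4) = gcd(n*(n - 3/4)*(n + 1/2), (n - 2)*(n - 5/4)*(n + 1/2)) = n + 1/2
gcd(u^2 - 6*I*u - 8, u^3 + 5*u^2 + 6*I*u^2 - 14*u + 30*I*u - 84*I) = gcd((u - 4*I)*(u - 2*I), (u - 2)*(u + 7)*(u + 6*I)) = 1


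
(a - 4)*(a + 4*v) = a^2 + 4*a*v - 4*a - 16*v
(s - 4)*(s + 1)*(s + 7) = s^3 + 4*s^2 - 25*s - 28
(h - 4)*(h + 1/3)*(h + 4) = h^3 + h^2/3 - 16*h - 16/3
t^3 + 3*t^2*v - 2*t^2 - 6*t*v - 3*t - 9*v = (t - 3)*(t + 1)*(t + 3*v)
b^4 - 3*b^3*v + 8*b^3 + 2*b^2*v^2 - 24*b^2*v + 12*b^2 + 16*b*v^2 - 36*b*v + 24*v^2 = (b + 2)*(b + 6)*(b - 2*v)*(b - v)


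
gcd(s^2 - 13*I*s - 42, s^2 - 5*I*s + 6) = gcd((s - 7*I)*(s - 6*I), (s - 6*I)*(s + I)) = s - 6*I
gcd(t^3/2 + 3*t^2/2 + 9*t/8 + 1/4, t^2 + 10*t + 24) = 1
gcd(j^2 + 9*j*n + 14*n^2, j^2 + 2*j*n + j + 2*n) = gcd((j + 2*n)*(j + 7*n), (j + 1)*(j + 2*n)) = j + 2*n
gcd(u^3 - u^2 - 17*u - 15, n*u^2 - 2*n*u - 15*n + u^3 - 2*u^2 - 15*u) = u^2 - 2*u - 15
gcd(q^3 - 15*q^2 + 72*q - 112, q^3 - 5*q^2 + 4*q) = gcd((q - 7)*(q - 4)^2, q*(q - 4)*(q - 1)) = q - 4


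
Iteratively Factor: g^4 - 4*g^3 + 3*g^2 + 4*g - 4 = (g - 2)*(g^3 - 2*g^2 - g + 2) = (g - 2)*(g + 1)*(g^2 - 3*g + 2) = (g - 2)*(g - 1)*(g + 1)*(g - 2)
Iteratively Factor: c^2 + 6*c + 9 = (c + 3)*(c + 3)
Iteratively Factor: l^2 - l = (l - 1)*(l)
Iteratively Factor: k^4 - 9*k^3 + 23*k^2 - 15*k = (k - 5)*(k^3 - 4*k^2 + 3*k) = k*(k - 5)*(k^2 - 4*k + 3) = k*(k - 5)*(k - 1)*(k - 3)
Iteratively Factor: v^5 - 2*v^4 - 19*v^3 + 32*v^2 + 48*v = (v)*(v^4 - 2*v^3 - 19*v^2 + 32*v + 48) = v*(v - 3)*(v^3 + v^2 - 16*v - 16) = v*(v - 3)*(v + 4)*(v^2 - 3*v - 4) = v*(v - 4)*(v - 3)*(v + 4)*(v + 1)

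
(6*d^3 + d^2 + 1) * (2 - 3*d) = -18*d^4 + 9*d^3 + 2*d^2 - 3*d + 2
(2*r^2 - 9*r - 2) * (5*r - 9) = 10*r^3 - 63*r^2 + 71*r + 18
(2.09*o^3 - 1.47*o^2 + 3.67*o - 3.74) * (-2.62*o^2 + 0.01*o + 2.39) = -5.4758*o^5 + 3.8723*o^4 - 4.635*o^3 + 6.3222*o^2 + 8.7339*o - 8.9386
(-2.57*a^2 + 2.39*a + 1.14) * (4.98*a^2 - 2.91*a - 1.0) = -12.7986*a^4 + 19.3809*a^3 + 1.2923*a^2 - 5.7074*a - 1.14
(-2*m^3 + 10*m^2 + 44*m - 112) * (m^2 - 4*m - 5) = -2*m^5 + 18*m^4 + 14*m^3 - 338*m^2 + 228*m + 560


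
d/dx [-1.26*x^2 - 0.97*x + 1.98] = -2.52*x - 0.97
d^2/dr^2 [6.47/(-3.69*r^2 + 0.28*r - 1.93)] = (176.192334*r^2 - 13.369608*r - 6.47*(7.38*r - 0.28)*(14.76*r - 0.56) + 92.154798)/(3.69*r^2 - 0.28*r + 1.93)^3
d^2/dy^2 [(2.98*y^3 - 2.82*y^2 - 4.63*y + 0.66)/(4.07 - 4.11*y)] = (-100.676916*y^3 + 299.091276*y^2 - 296.180412*y + 226.026966)/(69.426531*y^3 - 206.252541*y^2 + 204.245217*y - 67.419143)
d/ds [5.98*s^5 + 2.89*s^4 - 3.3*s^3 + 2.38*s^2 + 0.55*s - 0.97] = 29.9*s^4 + 11.56*s^3 - 9.9*s^2 + 4.76*s + 0.55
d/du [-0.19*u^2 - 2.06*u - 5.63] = -0.38*u - 2.06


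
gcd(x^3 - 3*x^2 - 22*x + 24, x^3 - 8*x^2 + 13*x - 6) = x^2 - 7*x + 6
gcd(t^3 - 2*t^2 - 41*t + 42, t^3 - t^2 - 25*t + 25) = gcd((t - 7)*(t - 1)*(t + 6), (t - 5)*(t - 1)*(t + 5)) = t - 1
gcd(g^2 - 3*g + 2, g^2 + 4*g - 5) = g - 1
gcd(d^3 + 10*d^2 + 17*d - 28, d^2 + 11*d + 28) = d^2 + 11*d + 28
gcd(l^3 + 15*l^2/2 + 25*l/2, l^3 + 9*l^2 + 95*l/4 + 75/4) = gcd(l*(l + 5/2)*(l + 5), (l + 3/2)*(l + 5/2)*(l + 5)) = l^2 + 15*l/2 + 25/2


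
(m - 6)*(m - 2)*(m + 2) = m^3 - 6*m^2 - 4*m + 24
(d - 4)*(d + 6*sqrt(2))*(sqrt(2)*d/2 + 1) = sqrt(2)*d^3/2 - 2*sqrt(2)*d^2 + 7*d^2 - 28*d + 6*sqrt(2)*d - 24*sqrt(2)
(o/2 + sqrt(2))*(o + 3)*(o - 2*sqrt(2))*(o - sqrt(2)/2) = o^4/2 - sqrt(2)*o^3/4 + 3*o^3/2 - 4*o^2 - 3*sqrt(2)*o^2/4 - 12*o + 2*sqrt(2)*o + 6*sqrt(2)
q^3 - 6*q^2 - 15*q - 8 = (q - 8)*(q + 1)^2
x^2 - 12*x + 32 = (x - 8)*(x - 4)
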